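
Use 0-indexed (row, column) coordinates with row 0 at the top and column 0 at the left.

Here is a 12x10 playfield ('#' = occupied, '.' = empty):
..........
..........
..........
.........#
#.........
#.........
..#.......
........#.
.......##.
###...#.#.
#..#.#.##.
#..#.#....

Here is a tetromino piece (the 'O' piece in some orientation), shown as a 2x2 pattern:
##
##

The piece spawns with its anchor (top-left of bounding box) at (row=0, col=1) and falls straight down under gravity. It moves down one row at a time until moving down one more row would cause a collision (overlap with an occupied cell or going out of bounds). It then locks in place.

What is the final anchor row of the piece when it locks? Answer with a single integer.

Answer: 4

Derivation:
Spawn at (row=0, col=1). Try each row:
  row 0: fits
  row 1: fits
  row 2: fits
  row 3: fits
  row 4: fits
  row 5: blocked -> lock at row 4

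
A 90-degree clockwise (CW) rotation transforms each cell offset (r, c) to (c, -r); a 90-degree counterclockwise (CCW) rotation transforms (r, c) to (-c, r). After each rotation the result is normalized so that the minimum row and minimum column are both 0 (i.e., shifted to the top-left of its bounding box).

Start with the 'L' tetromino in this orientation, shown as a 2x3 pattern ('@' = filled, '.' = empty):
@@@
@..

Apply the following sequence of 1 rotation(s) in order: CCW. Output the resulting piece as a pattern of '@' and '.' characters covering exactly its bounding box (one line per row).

Answer: @.
@.
@@

Derivation:
Start:
@@@
@..
After rotation 1 (CCW):
@.
@.
@@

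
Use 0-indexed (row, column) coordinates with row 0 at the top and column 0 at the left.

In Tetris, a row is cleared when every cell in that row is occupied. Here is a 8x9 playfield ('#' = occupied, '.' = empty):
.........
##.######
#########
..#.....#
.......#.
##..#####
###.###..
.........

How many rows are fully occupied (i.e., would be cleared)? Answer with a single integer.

Check each row:
  row 0: 9 empty cells -> not full
  row 1: 1 empty cell -> not full
  row 2: 0 empty cells -> FULL (clear)
  row 3: 7 empty cells -> not full
  row 4: 8 empty cells -> not full
  row 5: 2 empty cells -> not full
  row 6: 3 empty cells -> not full
  row 7: 9 empty cells -> not full
Total rows cleared: 1

Answer: 1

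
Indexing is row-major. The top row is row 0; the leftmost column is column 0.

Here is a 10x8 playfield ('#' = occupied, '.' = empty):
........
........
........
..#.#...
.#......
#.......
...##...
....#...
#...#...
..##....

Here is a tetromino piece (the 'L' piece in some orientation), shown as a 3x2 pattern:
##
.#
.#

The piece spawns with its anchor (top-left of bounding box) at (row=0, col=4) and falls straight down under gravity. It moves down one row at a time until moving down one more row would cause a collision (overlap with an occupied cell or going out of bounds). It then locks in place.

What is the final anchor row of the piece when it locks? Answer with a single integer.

Spawn at (row=0, col=4). Try each row:
  row 0: fits
  row 1: fits
  row 2: fits
  row 3: blocked -> lock at row 2

Answer: 2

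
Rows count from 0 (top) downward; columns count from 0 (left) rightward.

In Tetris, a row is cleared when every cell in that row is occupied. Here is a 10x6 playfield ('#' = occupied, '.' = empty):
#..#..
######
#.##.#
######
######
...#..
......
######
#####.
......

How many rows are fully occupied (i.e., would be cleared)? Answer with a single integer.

Check each row:
  row 0: 4 empty cells -> not full
  row 1: 0 empty cells -> FULL (clear)
  row 2: 2 empty cells -> not full
  row 3: 0 empty cells -> FULL (clear)
  row 4: 0 empty cells -> FULL (clear)
  row 5: 5 empty cells -> not full
  row 6: 6 empty cells -> not full
  row 7: 0 empty cells -> FULL (clear)
  row 8: 1 empty cell -> not full
  row 9: 6 empty cells -> not full
Total rows cleared: 4

Answer: 4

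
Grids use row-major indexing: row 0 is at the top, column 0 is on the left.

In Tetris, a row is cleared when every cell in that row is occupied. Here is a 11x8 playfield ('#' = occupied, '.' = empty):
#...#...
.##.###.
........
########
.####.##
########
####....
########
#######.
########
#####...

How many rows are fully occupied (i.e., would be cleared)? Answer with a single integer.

Check each row:
  row 0: 6 empty cells -> not full
  row 1: 3 empty cells -> not full
  row 2: 8 empty cells -> not full
  row 3: 0 empty cells -> FULL (clear)
  row 4: 2 empty cells -> not full
  row 5: 0 empty cells -> FULL (clear)
  row 6: 4 empty cells -> not full
  row 7: 0 empty cells -> FULL (clear)
  row 8: 1 empty cell -> not full
  row 9: 0 empty cells -> FULL (clear)
  row 10: 3 empty cells -> not full
Total rows cleared: 4

Answer: 4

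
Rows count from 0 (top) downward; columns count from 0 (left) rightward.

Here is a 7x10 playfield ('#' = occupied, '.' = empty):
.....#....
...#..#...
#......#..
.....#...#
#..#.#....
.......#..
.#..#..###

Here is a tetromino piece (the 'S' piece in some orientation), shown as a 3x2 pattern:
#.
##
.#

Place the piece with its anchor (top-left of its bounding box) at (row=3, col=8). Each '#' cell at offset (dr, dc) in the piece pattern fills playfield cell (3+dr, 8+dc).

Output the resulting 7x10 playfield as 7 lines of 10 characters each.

Answer: .....#....
...#..#...
#......#..
.....#..##
#..#.#..##
.......#.#
.#..#..###

Derivation:
Fill (3+0,8+0) = (3,8)
Fill (3+1,8+0) = (4,8)
Fill (3+1,8+1) = (4,9)
Fill (3+2,8+1) = (5,9)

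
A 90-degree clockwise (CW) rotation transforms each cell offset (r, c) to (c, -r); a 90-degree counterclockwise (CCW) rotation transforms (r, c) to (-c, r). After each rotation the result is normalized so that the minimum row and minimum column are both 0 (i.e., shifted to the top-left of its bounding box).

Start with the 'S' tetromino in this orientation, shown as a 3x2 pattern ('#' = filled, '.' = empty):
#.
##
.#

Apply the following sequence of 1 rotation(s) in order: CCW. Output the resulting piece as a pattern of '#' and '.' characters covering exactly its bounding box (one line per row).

Answer: .##
##.

Derivation:
Start:
#.
##
.#
After rotation 1 (CCW):
.##
##.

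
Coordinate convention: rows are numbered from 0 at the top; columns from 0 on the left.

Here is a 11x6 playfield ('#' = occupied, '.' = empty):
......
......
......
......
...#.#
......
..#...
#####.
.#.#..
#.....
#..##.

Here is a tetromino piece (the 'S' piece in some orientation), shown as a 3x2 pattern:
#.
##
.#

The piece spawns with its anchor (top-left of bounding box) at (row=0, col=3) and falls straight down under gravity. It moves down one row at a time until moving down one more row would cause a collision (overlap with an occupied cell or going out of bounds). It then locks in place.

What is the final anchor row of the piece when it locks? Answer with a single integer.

Spawn at (row=0, col=3). Try each row:
  row 0: fits
  row 1: fits
  row 2: fits
  row 3: blocked -> lock at row 2

Answer: 2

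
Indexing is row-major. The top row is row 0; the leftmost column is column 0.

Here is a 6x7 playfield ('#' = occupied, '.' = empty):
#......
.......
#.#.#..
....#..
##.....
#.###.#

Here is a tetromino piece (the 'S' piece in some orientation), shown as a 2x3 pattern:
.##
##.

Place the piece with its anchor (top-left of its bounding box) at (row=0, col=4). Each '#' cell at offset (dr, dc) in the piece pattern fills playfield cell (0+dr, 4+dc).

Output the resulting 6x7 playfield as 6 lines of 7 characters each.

Answer: #....##
....##.
#.#.#..
....#..
##.....
#.###.#

Derivation:
Fill (0+0,4+1) = (0,5)
Fill (0+0,4+2) = (0,6)
Fill (0+1,4+0) = (1,4)
Fill (0+1,4+1) = (1,5)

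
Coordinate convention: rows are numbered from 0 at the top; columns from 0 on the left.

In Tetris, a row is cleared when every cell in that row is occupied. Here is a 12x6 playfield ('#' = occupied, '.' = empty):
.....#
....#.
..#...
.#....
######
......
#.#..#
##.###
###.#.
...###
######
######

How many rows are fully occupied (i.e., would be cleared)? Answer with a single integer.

Answer: 3

Derivation:
Check each row:
  row 0: 5 empty cells -> not full
  row 1: 5 empty cells -> not full
  row 2: 5 empty cells -> not full
  row 3: 5 empty cells -> not full
  row 4: 0 empty cells -> FULL (clear)
  row 5: 6 empty cells -> not full
  row 6: 3 empty cells -> not full
  row 7: 1 empty cell -> not full
  row 8: 2 empty cells -> not full
  row 9: 3 empty cells -> not full
  row 10: 0 empty cells -> FULL (clear)
  row 11: 0 empty cells -> FULL (clear)
Total rows cleared: 3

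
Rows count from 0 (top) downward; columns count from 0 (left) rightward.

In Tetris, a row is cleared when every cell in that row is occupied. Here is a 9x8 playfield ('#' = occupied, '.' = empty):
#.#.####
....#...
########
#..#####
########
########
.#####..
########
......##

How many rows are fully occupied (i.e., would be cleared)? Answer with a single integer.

Answer: 4

Derivation:
Check each row:
  row 0: 2 empty cells -> not full
  row 1: 7 empty cells -> not full
  row 2: 0 empty cells -> FULL (clear)
  row 3: 2 empty cells -> not full
  row 4: 0 empty cells -> FULL (clear)
  row 5: 0 empty cells -> FULL (clear)
  row 6: 3 empty cells -> not full
  row 7: 0 empty cells -> FULL (clear)
  row 8: 6 empty cells -> not full
Total rows cleared: 4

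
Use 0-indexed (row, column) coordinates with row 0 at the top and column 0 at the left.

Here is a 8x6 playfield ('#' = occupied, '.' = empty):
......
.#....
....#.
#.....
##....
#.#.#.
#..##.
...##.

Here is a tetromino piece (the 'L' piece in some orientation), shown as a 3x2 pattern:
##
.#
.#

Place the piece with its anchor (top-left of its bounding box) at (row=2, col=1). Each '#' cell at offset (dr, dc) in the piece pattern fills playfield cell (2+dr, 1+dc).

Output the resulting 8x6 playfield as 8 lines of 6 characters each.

Answer: ......
.#....
.##.#.
#.#...
###...
#.#.#.
#..##.
...##.

Derivation:
Fill (2+0,1+0) = (2,1)
Fill (2+0,1+1) = (2,2)
Fill (2+1,1+1) = (3,2)
Fill (2+2,1+1) = (4,2)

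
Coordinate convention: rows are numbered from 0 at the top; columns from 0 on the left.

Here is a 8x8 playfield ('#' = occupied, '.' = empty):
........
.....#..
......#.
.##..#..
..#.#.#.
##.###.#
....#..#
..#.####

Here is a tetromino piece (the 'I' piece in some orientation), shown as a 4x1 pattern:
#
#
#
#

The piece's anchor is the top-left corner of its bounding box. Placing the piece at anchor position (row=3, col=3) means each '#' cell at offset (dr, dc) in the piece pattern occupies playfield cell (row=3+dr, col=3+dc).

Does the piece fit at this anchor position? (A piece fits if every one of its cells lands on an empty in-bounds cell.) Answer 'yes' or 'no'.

Check each piece cell at anchor (3, 3):
  offset (0,0) -> (3,3): empty -> OK
  offset (1,0) -> (4,3): empty -> OK
  offset (2,0) -> (5,3): occupied ('#') -> FAIL
  offset (3,0) -> (6,3): empty -> OK
All cells valid: no

Answer: no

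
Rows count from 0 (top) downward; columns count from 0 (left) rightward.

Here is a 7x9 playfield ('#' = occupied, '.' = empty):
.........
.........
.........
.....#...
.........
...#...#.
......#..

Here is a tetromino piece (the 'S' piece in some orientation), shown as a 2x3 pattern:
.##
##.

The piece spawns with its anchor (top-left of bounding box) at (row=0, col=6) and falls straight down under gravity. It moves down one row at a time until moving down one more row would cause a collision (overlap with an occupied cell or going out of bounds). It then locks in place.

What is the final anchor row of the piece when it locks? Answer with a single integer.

Spawn at (row=0, col=6). Try each row:
  row 0: fits
  row 1: fits
  row 2: fits
  row 3: fits
  row 4: blocked -> lock at row 3

Answer: 3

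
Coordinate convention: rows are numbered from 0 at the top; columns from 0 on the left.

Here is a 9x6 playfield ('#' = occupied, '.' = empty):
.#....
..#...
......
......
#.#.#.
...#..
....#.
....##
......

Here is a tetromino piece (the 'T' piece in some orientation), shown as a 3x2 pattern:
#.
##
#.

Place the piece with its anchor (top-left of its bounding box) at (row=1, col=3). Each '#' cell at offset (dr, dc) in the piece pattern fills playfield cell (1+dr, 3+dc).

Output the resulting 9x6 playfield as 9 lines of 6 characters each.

Fill (1+0,3+0) = (1,3)
Fill (1+1,3+0) = (2,3)
Fill (1+1,3+1) = (2,4)
Fill (1+2,3+0) = (3,3)

Answer: .#....
..##..
...##.
...#..
#.#.#.
...#..
....#.
....##
......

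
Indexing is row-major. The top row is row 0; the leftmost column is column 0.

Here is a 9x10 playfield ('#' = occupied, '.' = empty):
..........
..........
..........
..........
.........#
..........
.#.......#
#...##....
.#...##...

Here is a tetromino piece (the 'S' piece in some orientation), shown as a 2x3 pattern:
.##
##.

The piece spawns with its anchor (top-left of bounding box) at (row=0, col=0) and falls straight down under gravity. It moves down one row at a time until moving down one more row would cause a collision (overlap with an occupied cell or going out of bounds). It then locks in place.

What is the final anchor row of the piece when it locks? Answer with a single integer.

Answer: 4

Derivation:
Spawn at (row=0, col=0). Try each row:
  row 0: fits
  row 1: fits
  row 2: fits
  row 3: fits
  row 4: fits
  row 5: blocked -> lock at row 4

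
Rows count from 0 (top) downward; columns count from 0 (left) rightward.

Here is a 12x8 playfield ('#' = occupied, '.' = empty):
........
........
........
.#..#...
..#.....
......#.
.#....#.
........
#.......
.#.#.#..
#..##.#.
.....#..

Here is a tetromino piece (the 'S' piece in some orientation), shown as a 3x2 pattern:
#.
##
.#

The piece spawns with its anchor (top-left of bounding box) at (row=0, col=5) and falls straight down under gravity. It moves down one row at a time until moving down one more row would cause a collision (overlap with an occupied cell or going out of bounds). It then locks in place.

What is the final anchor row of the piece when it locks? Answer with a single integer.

Spawn at (row=0, col=5). Try each row:
  row 0: fits
  row 1: fits
  row 2: fits
  row 3: blocked -> lock at row 2

Answer: 2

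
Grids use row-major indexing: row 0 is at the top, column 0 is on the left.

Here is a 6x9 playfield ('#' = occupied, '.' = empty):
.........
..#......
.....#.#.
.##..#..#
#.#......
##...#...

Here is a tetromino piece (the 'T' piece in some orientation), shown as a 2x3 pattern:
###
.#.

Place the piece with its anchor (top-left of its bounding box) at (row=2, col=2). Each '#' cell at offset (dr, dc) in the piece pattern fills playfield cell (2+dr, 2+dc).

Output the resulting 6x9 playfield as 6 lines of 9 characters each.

Answer: .........
..#......
..####.#.
.###.#..#
#.#......
##...#...

Derivation:
Fill (2+0,2+0) = (2,2)
Fill (2+0,2+1) = (2,3)
Fill (2+0,2+2) = (2,4)
Fill (2+1,2+1) = (3,3)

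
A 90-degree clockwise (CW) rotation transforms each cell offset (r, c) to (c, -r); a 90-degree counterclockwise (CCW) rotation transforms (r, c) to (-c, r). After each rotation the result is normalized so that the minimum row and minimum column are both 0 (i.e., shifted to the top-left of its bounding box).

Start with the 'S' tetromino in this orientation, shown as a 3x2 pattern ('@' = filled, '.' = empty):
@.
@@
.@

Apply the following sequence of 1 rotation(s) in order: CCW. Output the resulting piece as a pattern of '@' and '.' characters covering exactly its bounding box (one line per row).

Start:
@.
@@
.@
After rotation 1 (CCW):
.@@
@@.

Answer: .@@
@@.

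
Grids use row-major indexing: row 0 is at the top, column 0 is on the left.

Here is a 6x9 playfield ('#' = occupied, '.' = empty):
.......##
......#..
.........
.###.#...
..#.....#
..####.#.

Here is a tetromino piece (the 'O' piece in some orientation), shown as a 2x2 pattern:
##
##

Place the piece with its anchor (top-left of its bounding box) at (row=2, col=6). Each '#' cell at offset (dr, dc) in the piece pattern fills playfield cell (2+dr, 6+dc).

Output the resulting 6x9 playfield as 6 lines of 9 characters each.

Answer: .......##
......#..
......##.
.###.###.
..#.....#
..####.#.

Derivation:
Fill (2+0,6+0) = (2,6)
Fill (2+0,6+1) = (2,7)
Fill (2+1,6+0) = (3,6)
Fill (2+1,6+1) = (3,7)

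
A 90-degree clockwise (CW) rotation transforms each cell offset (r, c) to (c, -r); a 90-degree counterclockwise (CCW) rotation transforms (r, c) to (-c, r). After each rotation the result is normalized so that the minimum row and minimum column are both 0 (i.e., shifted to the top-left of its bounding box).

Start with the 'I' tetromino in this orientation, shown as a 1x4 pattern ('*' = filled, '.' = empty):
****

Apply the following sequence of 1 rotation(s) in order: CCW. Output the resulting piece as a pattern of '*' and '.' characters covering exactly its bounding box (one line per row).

Start:
****
After rotation 1 (CCW):
*
*
*
*

Answer: *
*
*
*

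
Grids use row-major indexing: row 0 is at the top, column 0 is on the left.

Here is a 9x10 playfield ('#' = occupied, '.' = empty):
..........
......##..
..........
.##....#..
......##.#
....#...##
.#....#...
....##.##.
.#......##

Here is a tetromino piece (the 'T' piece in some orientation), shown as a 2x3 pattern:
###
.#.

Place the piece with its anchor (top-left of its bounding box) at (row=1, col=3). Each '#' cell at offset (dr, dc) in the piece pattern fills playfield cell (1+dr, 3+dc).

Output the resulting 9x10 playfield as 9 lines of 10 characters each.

Answer: ..........
...#####..
....#.....
.##....#..
......##.#
....#...##
.#....#...
....##.##.
.#......##

Derivation:
Fill (1+0,3+0) = (1,3)
Fill (1+0,3+1) = (1,4)
Fill (1+0,3+2) = (1,5)
Fill (1+1,3+1) = (2,4)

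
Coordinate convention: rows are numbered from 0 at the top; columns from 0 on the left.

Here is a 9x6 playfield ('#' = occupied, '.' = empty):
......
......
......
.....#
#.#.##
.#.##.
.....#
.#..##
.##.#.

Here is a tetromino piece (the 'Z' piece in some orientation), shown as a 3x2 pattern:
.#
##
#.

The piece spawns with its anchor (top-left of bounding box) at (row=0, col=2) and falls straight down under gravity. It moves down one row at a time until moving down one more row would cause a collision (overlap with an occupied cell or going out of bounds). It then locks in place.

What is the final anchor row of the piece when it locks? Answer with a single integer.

Answer: 1

Derivation:
Spawn at (row=0, col=2). Try each row:
  row 0: fits
  row 1: fits
  row 2: blocked -> lock at row 1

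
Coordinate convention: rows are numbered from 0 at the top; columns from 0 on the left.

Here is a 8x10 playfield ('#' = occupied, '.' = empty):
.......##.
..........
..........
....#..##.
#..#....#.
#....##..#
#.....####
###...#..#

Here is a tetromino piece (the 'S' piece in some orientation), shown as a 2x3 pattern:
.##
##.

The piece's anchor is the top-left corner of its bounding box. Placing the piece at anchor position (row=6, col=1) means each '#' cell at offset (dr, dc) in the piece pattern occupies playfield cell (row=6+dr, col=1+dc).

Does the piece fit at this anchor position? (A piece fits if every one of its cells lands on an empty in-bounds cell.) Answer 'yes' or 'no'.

Answer: no

Derivation:
Check each piece cell at anchor (6, 1):
  offset (0,1) -> (6,2): empty -> OK
  offset (0,2) -> (6,3): empty -> OK
  offset (1,0) -> (7,1): occupied ('#') -> FAIL
  offset (1,1) -> (7,2): occupied ('#') -> FAIL
All cells valid: no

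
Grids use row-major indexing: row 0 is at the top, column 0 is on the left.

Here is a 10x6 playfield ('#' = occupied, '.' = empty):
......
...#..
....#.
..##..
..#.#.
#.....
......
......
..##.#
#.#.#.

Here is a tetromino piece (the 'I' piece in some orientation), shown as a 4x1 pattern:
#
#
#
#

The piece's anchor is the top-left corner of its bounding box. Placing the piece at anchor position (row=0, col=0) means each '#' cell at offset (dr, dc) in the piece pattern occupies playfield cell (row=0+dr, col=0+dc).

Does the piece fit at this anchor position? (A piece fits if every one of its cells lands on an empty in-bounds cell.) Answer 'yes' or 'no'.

Answer: yes

Derivation:
Check each piece cell at anchor (0, 0):
  offset (0,0) -> (0,0): empty -> OK
  offset (1,0) -> (1,0): empty -> OK
  offset (2,0) -> (2,0): empty -> OK
  offset (3,0) -> (3,0): empty -> OK
All cells valid: yes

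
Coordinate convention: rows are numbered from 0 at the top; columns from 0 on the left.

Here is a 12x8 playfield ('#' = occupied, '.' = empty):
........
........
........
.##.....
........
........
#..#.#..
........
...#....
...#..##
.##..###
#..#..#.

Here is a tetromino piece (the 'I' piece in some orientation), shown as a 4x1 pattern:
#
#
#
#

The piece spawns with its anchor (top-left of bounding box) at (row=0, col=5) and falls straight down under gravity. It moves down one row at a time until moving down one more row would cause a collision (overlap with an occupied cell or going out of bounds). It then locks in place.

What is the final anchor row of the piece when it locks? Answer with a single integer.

Spawn at (row=0, col=5). Try each row:
  row 0: fits
  row 1: fits
  row 2: fits
  row 3: blocked -> lock at row 2

Answer: 2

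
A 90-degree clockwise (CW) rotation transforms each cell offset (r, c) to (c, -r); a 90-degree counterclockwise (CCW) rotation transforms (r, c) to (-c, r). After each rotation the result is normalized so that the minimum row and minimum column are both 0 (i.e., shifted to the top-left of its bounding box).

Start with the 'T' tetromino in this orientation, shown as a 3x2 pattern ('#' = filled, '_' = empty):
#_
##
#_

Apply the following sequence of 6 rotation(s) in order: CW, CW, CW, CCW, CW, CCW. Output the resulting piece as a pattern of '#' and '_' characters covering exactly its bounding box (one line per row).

Answer: _#
##
_#

Derivation:
Start:
#_
##
#_
After rotation 1 (CW):
###
_#_
After rotation 2 (CW):
_#
##
_#
After rotation 3 (CW):
_#_
###
After rotation 4 (CCW):
_#
##
_#
After rotation 5 (CW):
_#_
###
After rotation 6 (CCW):
_#
##
_#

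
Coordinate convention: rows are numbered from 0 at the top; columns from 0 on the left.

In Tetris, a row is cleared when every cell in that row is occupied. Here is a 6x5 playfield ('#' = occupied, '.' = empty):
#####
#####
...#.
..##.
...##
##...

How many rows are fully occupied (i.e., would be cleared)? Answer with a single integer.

Answer: 2

Derivation:
Check each row:
  row 0: 0 empty cells -> FULL (clear)
  row 1: 0 empty cells -> FULL (clear)
  row 2: 4 empty cells -> not full
  row 3: 3 empty cells -> not full
  row 4: 3 empty cells -> not full
  row 5: 3 empty cells -> not full
Total rows cleared: 2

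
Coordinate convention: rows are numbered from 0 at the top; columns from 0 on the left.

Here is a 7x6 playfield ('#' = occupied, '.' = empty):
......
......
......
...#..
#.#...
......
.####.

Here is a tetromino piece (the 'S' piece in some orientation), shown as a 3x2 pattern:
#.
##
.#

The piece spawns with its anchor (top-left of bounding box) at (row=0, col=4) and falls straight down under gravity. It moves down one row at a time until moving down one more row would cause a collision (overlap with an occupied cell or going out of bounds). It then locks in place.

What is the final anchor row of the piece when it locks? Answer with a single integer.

Spawn at (row=0, col=4). Try each row:
  row 0: fits
  row 1: fits
  row 2: fits
  row 3: fits
  row 4: fits
  row 5: blocked -> lock at row 4

Answer: 4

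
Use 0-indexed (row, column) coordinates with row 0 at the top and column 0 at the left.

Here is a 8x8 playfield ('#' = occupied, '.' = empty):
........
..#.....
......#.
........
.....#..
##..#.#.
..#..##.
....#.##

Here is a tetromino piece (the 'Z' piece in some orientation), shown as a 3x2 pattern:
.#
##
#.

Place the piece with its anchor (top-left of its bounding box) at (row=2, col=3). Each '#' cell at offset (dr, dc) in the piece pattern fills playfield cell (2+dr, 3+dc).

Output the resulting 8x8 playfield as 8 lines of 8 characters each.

Fill (2+0,3+1) = (2,4)
Fill (2+1,3+0) = (3,3)
Fill (2+1,3+1) = (3,4)
Fill (2+2,3+0) = (4,3)

Answer: ........
..#.....
....#.#.
...##...
...#.#..
##..#.#.
..#..##.
....#.##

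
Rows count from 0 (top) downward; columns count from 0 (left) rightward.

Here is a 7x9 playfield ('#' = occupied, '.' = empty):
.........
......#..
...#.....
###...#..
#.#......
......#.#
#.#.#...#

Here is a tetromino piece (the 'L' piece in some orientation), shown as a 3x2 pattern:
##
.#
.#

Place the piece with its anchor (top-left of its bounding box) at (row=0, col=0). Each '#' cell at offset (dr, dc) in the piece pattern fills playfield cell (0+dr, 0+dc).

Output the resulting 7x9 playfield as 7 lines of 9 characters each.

Answer: ##.......
.#....#..
.#.#.....
###...#..
#.#......
......#.#
#.#.#...#

Derivation:
Fill (0+0,0+0) = (0,0)
Fill (0+0,0+1) = (0,1)
Fill (0+1,0+1) = (1,1)
Fill (0+2,0+1) = (2,1)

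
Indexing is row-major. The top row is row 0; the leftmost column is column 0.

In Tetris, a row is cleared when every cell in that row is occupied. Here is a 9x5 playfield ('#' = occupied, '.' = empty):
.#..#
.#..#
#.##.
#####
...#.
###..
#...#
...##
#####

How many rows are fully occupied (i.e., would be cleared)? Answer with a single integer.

Answer: 2

Derivation:
Check each row:
  row 0: 3 empty cells -> not full
  row 1: 3 empty cells -> not full
  row 2: 2 empty cells -> not full
  row 3: 0 empty cells -> FULL (clear)
  row 4: 4 empty cells -> not full
  row 5: 2 empty cells -> not full
  row 6: 3 empty cells -> not full
  row 7: 3 empty cells -> not full
  row 8: 0 empty cells -> FULL (clear)
Total rows cleared: 2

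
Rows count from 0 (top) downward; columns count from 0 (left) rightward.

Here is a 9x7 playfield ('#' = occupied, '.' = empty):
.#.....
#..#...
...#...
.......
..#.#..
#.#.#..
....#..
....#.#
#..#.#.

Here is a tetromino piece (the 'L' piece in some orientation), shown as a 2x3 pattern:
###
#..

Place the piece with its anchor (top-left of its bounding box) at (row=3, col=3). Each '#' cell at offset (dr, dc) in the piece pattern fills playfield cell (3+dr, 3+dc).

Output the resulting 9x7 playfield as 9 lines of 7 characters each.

Answer: .#.....
#..#...
...#...
...###.
..###..
#.#.#..
....#..
....#.#
#..#.#.

Derivation:
Fill (3+0,3+0) = (3,3)
Fill (3+0,3+1) = (3,4)
Fill (3+0,3+2) = (3,5)
Fill (3+1,3+0) = (4,3)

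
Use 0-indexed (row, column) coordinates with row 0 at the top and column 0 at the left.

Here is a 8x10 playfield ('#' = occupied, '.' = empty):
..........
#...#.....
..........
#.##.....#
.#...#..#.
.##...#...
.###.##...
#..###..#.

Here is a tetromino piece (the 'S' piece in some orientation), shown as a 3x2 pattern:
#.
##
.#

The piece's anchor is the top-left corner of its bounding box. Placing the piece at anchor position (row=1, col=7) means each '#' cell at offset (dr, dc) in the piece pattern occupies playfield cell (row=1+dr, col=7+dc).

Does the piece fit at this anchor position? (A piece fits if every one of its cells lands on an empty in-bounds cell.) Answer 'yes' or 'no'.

Check each piece cell at anchor (1, 7):
  offset (0,0) -> (1,7): empty -> OK
  offset (1,0) -> (2,7): empty -> OK
  offset (1,1) -> (2,8): empty -> OK
  offset (2,1) -> (3,8): empty -> OK
All cells valid: yes

Answer: yes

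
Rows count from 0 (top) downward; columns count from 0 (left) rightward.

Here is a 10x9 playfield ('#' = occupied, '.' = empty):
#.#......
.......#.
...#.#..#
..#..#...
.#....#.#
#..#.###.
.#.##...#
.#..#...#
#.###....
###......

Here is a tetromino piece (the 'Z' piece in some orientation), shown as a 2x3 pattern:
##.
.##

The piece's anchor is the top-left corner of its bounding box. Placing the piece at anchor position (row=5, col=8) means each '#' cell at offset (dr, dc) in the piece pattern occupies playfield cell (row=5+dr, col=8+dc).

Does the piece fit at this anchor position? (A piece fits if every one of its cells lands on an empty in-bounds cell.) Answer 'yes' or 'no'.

Check each piece cell at anchor (5, 8):
  offset (0,0) -> (5,8): empty -> OK
  offset (0,1) -> (5,9): out of bounds -> FAIL
  offset (1,1) -> (6,9): out of bounds -> FAIL
  offset (1,2) -> (6,10): out of bounds -> FAIL
All cells valid: no

Answer: no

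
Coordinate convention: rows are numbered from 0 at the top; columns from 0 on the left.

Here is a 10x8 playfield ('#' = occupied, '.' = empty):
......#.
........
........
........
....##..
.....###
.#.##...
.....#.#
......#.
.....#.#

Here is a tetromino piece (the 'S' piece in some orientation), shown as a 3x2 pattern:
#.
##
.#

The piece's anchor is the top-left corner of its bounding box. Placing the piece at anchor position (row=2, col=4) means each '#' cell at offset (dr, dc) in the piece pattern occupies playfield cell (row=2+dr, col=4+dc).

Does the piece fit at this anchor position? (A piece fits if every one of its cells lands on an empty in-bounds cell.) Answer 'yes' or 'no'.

Check each piece cell at anchor (2, 4):
  offset (0,0) -> (2,4): empty -> OK
  offset (1,0) -> (3,4): empty -> OK
  offset (1,1) -> (3,5): empty -> OK
  offset (2,1) -> (4,5): occupied ('#') -> FAIL
All cells valid: no

Answer: no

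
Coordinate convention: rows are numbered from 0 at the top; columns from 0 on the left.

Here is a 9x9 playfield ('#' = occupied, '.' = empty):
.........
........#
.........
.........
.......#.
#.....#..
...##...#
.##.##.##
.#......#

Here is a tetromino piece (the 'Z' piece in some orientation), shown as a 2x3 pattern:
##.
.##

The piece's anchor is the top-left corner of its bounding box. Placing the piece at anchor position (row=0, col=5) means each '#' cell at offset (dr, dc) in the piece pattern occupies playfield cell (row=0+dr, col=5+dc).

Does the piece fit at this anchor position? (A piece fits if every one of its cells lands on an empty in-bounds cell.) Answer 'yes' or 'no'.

Check each piece cell at anchor (0, 5):
  offset (0,0) -> (0,5): empty -> OK
  offset (0,1) -> (0,6): empty -> OK
  offset (1,1) -> (1,6): empty -> OK
  offset (1,2) -> (1,7): empty -> OK
All cells valid: yes

Answer: yes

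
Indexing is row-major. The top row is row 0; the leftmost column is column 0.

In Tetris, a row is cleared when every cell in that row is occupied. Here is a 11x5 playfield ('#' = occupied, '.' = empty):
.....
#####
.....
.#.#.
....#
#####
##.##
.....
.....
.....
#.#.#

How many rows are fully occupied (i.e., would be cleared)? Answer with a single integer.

Answer: 2

Derivation:
Check each row:
  row 0: 5 empty cells -> not full
  row 1: 0 empty cells -> FULL (clear)
  row 2: 5 empty cells -> not full
  row 3: 3 empty cells -> not full
  row 4: 4 empty cells -> not full
  row 5: 0 empty cells -> FULL (clear)
  row 6: 1 empty cell -> not full
  row 7: 5 empty cells -> not full
  row 8: 5 empty cells -> not full
  row 9: 5 empty cells -> not full
  row 10: 2 empty cells -> not full
Total rows cleared: 2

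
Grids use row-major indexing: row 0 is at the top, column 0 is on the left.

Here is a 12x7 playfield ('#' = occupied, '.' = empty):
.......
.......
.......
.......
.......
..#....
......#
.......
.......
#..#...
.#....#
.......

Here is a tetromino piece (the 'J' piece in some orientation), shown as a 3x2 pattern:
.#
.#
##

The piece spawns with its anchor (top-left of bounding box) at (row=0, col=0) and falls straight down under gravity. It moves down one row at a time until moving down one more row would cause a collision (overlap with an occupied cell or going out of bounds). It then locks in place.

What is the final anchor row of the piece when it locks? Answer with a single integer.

Spawn at (row=0, col=0). Try each row:
  row 0: fits
  row 1: fits
  row 2: fits
  row 3: fits
  row 4: fits
  row 5: fits
  row 6: fits
  row 7: blocked -> lock at row 6

Answer: 6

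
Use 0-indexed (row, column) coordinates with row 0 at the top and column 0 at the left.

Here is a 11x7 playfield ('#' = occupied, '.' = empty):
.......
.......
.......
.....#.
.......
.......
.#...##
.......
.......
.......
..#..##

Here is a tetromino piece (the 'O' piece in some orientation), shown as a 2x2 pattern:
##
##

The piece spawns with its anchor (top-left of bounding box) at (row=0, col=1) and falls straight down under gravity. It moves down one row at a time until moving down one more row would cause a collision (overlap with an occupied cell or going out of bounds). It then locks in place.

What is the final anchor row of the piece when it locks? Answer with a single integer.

Answer: 4

Derivation:
Spawn at (row=0, col=1). Try each row:
  row 0: fits
  row 1: fits
  row 2: fits
  row 3: fits
  row 4: fits
  row 5: blocked -> lock at row 4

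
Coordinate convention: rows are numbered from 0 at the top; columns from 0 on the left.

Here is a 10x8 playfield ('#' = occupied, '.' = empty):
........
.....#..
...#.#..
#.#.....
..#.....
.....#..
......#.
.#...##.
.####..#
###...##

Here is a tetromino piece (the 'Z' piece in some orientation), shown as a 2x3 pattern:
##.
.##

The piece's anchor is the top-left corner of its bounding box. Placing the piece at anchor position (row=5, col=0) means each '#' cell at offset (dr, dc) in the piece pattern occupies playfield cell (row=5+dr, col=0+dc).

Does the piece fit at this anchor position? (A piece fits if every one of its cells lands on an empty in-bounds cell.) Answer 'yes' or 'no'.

Check each piece cell at anchor (5, 0):
  offset (0,0) -> (5,0): empty -> OK
  offset (0,1) -> (5,1): empty -> OK
  offset (1,1) -> (6,1): empty -> OK
  offset (1,2) -> (6,2): empty -> OK
All cells valid: yes

Answer: yes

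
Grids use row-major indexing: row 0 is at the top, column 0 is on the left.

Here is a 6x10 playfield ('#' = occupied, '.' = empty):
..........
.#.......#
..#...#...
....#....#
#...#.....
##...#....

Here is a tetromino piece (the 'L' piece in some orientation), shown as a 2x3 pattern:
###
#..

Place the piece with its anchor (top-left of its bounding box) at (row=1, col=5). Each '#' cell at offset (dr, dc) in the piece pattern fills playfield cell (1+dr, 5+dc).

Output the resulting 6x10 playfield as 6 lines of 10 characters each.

Answer: ..........
.#...###.#
..#..##...
....#....#
#...#.....
##...#....

Derivation:
Fill (1+0,5+0) = (1,5)
Fill (1+0,5+1) = (1,6)
Fill (1+0,5+2) = (1,7)
Fill (1+1,5+0) = (2,5)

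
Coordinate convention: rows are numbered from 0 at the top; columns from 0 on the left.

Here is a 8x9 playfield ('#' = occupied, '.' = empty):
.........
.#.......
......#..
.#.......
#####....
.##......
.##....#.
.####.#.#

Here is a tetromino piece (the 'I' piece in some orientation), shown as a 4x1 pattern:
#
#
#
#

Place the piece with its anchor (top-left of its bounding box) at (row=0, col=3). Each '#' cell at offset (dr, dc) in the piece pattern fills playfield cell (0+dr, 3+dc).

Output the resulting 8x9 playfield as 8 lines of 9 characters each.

Fill (0+0,3+0) = (0,3)
Fill (0+1,3+0) = (1,3)
Fill (0+2,3+0) = (2,3)
Fill (0+3,3+0) = (3,3)

Answer: ...#.....
.#.#.....
...#..#..
.#.#.....
#####....
.##......
.##....#.
.####.#.#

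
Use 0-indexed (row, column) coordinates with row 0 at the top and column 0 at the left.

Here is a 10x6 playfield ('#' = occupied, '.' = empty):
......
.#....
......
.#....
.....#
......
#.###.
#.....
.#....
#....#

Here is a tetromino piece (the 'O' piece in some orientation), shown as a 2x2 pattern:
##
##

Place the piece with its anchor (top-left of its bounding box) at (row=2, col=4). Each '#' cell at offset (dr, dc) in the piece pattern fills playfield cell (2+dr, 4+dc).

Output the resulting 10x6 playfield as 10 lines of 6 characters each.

Fill (2+0,4+0) = (2,4)
Fill (2+0,4+1) = (2,5)
Fill (2+1,4+0) = (3,4)
Fill (2+1,4+1) = (3,5)

Answer: ......
.#....
....##
.#..##
.....#
......
#.###.
#.....
.#....
#....#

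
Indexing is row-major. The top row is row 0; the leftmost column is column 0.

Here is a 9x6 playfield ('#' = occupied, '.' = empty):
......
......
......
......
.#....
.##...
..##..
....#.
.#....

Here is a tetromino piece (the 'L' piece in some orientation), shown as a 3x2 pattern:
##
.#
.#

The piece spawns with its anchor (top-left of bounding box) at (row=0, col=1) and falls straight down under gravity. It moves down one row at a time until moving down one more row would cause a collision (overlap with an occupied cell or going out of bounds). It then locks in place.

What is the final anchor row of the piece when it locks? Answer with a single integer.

Spawn at (row=0, col=1). Try each row:
  row 0: fits
  row 1: fits
  row 2: fits
  row 3: blocked -> lock at row 2

Answer: 2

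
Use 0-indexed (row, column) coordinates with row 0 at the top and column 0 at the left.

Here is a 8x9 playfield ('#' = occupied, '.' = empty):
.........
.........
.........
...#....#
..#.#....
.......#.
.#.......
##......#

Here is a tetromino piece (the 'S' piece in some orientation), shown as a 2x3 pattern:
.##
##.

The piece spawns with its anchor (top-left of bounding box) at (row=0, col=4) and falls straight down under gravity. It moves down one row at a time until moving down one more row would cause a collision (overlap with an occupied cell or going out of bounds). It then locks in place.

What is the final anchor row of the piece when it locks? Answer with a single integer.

Answer: 2

Derivation:
Spawn at (row=0, col=4). Try each row:
  row 0: fits
  row 1: fits
  row 2: fits
  row 3: blocked -> lock at row 2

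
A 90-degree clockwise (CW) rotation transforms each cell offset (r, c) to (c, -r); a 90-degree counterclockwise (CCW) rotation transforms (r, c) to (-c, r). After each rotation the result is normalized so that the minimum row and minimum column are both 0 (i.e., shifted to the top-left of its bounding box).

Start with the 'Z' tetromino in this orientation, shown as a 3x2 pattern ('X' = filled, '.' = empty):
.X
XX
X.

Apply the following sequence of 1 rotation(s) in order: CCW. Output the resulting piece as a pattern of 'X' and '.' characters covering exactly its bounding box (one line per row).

Start:
.X
XX
X.
After rotation 1 (CCW):
XX.
.XX

Answer: XX.
.XX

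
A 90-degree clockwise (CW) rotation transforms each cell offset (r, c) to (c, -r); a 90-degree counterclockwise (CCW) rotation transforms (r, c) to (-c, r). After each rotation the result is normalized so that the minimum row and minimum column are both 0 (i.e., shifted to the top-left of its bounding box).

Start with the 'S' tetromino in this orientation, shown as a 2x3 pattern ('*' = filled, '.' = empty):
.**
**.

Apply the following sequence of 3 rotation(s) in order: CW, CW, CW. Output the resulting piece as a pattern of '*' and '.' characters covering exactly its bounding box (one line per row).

Start:
.**
**.
After rotation 1 (CW):
*.
**
.*
After rotation 2 (CW):
.**
**.
After rotation 3 (CW):
*.
**
.*

Answer: *.
**
.*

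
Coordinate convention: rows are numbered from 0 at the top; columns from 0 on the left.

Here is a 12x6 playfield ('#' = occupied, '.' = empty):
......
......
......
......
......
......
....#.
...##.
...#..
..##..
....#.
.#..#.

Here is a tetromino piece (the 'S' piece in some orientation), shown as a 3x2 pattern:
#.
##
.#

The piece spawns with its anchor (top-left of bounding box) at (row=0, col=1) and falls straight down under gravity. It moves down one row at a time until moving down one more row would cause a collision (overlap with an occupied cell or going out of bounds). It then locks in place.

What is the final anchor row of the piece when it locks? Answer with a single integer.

Answer: 6

Derivation:
Spawn at (row=0, col=1). Try each row:
  row 0: fits
  row 1: fits
  row 2: fits
  row 3: fits
  row 4: fits
  row 5: fits
  row 6: fits
  row 7: blocked -> lock at row 6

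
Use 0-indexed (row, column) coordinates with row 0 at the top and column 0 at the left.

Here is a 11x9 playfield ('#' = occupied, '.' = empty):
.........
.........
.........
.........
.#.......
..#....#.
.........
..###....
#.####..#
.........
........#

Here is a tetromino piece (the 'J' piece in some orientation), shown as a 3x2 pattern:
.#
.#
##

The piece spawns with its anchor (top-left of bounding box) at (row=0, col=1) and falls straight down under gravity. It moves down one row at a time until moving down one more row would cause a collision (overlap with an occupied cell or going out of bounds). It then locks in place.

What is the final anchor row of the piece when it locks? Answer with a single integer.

Spawn at (row=0, col=1). Try each row:
  row 0: fits
  row 1: fits
  row 2: blocked -> lock at row 1

Answer: 1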